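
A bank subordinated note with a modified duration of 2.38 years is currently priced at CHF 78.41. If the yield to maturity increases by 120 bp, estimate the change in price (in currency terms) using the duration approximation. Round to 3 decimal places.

Duration approximation: ΔP/P ≈ -D_mod · Δy = -2.38 × (+0.012) = -0.028560.
ΔP ≈ 78.41 × (-0.028560) = -2.2393896.

-CHF 2.239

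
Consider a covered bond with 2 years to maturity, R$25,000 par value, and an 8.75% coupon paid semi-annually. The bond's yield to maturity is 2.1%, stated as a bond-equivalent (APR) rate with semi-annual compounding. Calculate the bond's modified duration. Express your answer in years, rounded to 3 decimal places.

Periodic yield y = 0.0105. First find Macaulay duration:
  t   CF        PV=CF/(1+0.0105)^t    t·PV
  1     1,093.75     1,082.3850     1,082.3850
  2     1,093.75     1,071.1380     2,142.2760
  3     1,093.75     1,060.0079     3,180.0238
  4    26,093.75    25,025.9876   100,103.9506
  Σ                 28,239.5185   106,508.6353
P = 28,239.5185; Macaulay duration = 106,508.6353 / 28,239.5185 = 3.77162 half-year periods = 1.88581 years.
Modified duration = D_Mac / (1 + y) = 1.88581 / 1.0105 = 1.86621 years.

1.866 years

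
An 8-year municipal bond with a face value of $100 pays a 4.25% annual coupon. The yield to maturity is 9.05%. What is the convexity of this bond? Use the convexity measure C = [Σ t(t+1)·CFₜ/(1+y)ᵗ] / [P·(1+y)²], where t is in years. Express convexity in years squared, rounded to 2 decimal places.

48.07

With y = 0.0905:
  t   CF        PV=CF/(1+0.0905)^t    t·PV        t(t+1)·PV
  1         4.25         3.8973         3.8973           7.7946
  2         4.25         3.5739         7.1477          21.4432
  3         4.25         3.2773         9.8318          39.3272
  4         4.25         3.0053        12.0212          60.1058
  5         4.25         2.7559        13.7794          82.6765
  6         4.25         2.5272        15.1630         106.1413
  7         4.25         2.3174        16.2221         129.7769
  8       104.25        52.1280       417.0237       3,753.2129
  Σ                     73.4822       495.0862       4,200.4782
P = 73.4822.
Convexity = Σ t(t+1)·PV / [P·(1+y)²] = 4,200.4782 / (73.4822 × 1.189190) = 48.06904.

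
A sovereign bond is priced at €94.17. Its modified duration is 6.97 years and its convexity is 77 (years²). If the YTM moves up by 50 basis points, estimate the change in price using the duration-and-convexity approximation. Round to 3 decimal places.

Duration effect: -D_mod·Δy = -6.97 × (+0.005) = -0.034850
Convexity effect: ½·C·(Δy)² = 0.5 × 77 × (0.005)² = +0.0009625
ΔP/P ≈ -0.034850 + 0.0009625 = -0.0338875
ΔP ≈ 94.17 × (-0.0338875) = -3.191185875.

-€3.191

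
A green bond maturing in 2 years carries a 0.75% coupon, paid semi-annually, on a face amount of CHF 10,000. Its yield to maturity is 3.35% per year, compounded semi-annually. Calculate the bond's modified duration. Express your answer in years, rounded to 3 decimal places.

1.956 years

Periodic yield y = 0.01675. First find Macaulay duration:
  t   CF        PV=CF/(1+0.01675)^t    t·PV
  1        37.50        36.8822        36.8822
  2        37.50        36.2746        72.5492
  3        37.50        35.6770       107.0311
  4    10,037.50     9,392.2325    37,568.9299
  Σ                  9,501.0664    37,785.3925
P = 9,501.0664; Macaulay duration = 37,785.3925 / 9,501.0664 = 3.97696 half-year periods = 1.98848 years.
Modified duration = D_Mac / (1 + y) = 1.98848 / 1.01675 = 1.95572 years.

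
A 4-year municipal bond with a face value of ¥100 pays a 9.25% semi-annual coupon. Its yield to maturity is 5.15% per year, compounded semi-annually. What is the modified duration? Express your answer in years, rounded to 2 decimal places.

3.39 years

Periodic yield y = 0.02575. First find Macaulay duration:
  t   CF        PV=CF/(1+0.02575)^t    t·PV
  1        4.625         4.5089         4.5089
  2        4.625         4.3957         8.7914
  3        4.625         4.2854        12.8561
  4        4.625         4.1778        16.7111
  5        4.625         4.0729        20.3645
  6        4.625         3.9707        23.8240
  7        4.625         3.8710        27.0969
  8      104.625        85.3696       682.9568
  Σ                    114.6519       797.1097
P = 114.6519; Macaulay duration = 797.1097 / 114.6519 = 6.95243 half-year periods = 3.47622 years.
Modified duration = D_Mac / (1 + y) = 3.47622 / 1.02575 = 3.38895 years.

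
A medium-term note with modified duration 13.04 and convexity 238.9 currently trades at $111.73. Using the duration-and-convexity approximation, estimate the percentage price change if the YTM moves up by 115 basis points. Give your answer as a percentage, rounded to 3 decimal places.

Duration effect: -D_mod·Δy = -13.04 × (+0.0115) = -0.149960
Convexity effect: ½·C·(Δy)² = 0.5 × 238.9 × (0.0115)² = +0.0157972625
ΔP/P ≈ -0.149960 + 0.0157972625 = -0.1341627375
= -13.41627375%.

-13.416%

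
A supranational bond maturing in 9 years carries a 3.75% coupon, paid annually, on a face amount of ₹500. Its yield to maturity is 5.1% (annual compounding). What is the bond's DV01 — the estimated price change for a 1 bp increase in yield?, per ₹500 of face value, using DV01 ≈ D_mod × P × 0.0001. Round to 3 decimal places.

₹0.333

Periodic yield y = 0.051.
  t   CF        PV=CF/(1+0.051)^t    t·PV
  1        18.75        17.8402        17.8402
  2        18.75        16.9745        33.9489
  3        18.75        16.1508        48.4523
  4        18.75        15.3670        61.4682
  5        18.75        14.6214        73.1068
  6        18.75        13.9119        83.4711
  7        18.75        13.2368        92.6574
  8        18.75        12.5945       100.7557
  9       518.75       331.5383     2,983.8444
  Σ                    452.2351     3,495.5450
P = 452.2351; D_Mac = 7.72949 yrs; D_mod = 7.35441 yrs.
DV01 ≈ 7.35441 × 452.2351 × 0.0001 = 0.332592.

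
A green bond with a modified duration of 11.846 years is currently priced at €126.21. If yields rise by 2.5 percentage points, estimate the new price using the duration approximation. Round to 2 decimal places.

Duration approximation: ΔP/P ≈ -D_mod · Δy = -11.846 × (+0.025) = -0.296150.
New price ≈ 126.21 × (1 - 0.296150) = 88.8329085.

€88.83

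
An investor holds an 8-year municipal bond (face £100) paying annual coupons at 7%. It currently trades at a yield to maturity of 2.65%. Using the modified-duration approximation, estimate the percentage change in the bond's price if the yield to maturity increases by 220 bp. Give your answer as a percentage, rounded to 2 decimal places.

Periodic yield y = 0.0265. Modified duration first:
  t   CF        PV=CF/(1+0.0265)^t    t·PV
  1         7.00         6.8193         6.8193
  2         7.00         6.6432        13.2865
  3         7.00         6.4717        19.4152
  4         7.00         6.3047        25.2187
  5         7.00         6.1419        30.7095
  6         7.00         5.9833        35.9001
  7         7.00         5.8289        40.8022
  8       107.00        86.7985       694.3879
  Σ                    130.9916       866.5394
P = 130.9916; D_Mac = 6.61523 yrs; D_mod = 6.61523/(1+0.0265) = 6.44445 yrs.
ΔP/P ≈ -D_mod · Δy = -6.44445 × (+0.022) = -0.141778 = -14.1778%.

-14.18%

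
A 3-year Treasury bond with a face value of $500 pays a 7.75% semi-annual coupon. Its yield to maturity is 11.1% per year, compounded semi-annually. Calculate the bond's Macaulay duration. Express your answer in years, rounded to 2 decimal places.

2.72 years

Periodic yield y = 0.0555. Discount each cash flow and weight by its period:
  t   CF        PV=CF/(1+0.0555)^t    t·PV
  1       19.375        18.3562        18.3562
  2       19.375        17.3910        34.7821
  3       19.375        16.4766        49.4297
  4       19.375        15.6102        62.4408
  5       19.375        14.7894        73.9470
  6      519.375       375.6052     2,253.6313
  Σ                    458.2287     2,492.5872
Price P = Σ PV = 458.2287.
Macaulay duration = Σ(t·PV) / P = 2,492.5872 / 458.2287 = 5.43961 half-year periods.
In years: 5.43961 / 2 = 2.71981 years.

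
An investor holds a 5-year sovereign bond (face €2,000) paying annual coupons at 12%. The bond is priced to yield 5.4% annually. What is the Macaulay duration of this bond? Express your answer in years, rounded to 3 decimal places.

Periodic yield y = 0.054. Discount each cash flow and weight by its year:
  t   CF        PV=CF/(1+0.054)^t    t·PV
  1       240.00       227.7040       227.7040
  2       240.00       216.0379       432.0759
  3       240.00       204.9696       614.9087
  4       240.00       194.4683       777.8732
  5     2,240.00     1,722.0469     8,610.2343
  Σ                  2,565.2266    10,662.7960
Price P = Σ PV = 2,565.2266.
Macaulay duration = Σ(t·PV) / P = 10,662.7960 / 2,565.2266 = 4.15667 years.

4.157 years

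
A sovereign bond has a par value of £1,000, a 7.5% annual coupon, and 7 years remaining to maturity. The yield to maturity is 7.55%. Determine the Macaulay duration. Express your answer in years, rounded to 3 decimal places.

Periodic yield y = 0.0755. Discount each cash flow and weight by its year:
  t   CF        PV=CF/(1+0.0755)^t    t·PV
  1        75.00        69.7350        69.7350
  2        75.00        64.8396       129.6792
  3        75.00        60.2879       180.8636
  4        75.00        56.0557       224.2227
  5        75.00        52.1206       260.6029
  6        75.00        48.4617       290.7703
  7     1,075.00       645.8558     4,520.9906
  Σ                    997.3563     5,676.8643
Price P = Σ PV = 997.3563.
Macaulay duration = Σ(t·PV) / P = 5,676.8643 / 997.3563 = 5.69191 years.

5.692 years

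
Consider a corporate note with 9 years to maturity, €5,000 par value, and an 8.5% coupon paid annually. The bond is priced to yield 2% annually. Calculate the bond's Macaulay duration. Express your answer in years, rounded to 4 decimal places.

7.1270 years

Periodic yield y = 0.02. Discount each cash flow and weight by its year:
  t   CF        PV=CF/(1+0.02)^t    t·PV
  1       425.00       416.6667       416.6667
  2       425.00       408.4967       816.9935
  3       425.00       400.4870     1,201.4610
  4       425.00       392.6343     1,570.5372
  5       425.00       384.9356     1,924.6780
  6       425.00       377.3878     2,264.3270
  7       425.00       369.9881     2,589.9165
  8       425.00       362.7334     2,901.8673
  9     5,425.00     4,539.3973    40,854.5759
  Σ                  7,652.7269    54,541.0230
Price P = Σ PV = 7,652.7269.
Macaulay duration = Σ(t·PV) / P = 54,541.0230 / 7,652.7269 = 7.12700 years.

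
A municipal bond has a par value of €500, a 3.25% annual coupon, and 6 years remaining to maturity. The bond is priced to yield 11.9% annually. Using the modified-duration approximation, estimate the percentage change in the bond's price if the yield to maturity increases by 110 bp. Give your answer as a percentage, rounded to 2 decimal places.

-5.32%

Periodic yield y = 0.119. Modified duration first:
  t   CF        PV=CF/(1+0.119)^t    t·PV
  1        16.25        14.5219        14.5219
  2        16.25        12.9776        25.9551
  3        16.25        11.5975        34.7924
  4        16.25        10.3641        41.4565
  5        16.25         9.2620        46.3098
  6       516.25       262.9539     1,577.7231
  Σ                    321.6769     1,740.7589
P = 321.6769; D_Mac = 5.41151 yrs; D_mod = 5.41151/(1+0.119) = 4.83603 yrs.
ΔP/P ≈ -D_mod · Δy = -4.83603 × (+0.011) = -0.053196 = -5.3196%.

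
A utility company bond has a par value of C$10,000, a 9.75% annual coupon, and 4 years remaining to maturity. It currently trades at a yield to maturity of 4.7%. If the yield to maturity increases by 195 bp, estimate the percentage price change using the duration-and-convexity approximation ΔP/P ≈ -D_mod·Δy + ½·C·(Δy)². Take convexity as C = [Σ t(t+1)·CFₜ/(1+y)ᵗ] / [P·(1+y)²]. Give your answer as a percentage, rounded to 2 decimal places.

With y = 0.047:
  t   CF        PV=CF/(1+0.047)^t    t·PV        t(t+1)·PV
  1       975.00       931.2321       931.2321       1,862.4642
  2       975.00       889.4289     1,778.8579       5,336.5736
  3       975.00       849.5023     2,548.5070      10,194.0279
  4    10,975.00     9,133.0914    36,532.3655     182,661.8273
  Σ                 11,803.2547    41,790.9624     200,054.8929
P = 11,803.2547; D_Mac = 3.54063 yrs; D_mod = 3.38169 yrs; C = 15.46159.
Duration effect: -3.38169 × (+0.0195) = -0.065943
Convexity effect: 0.5 × 15.46159 × (0.0195)² = +0.0029396
ΔP/P ≈ -0.065943 + 0.0029396 = -0.063003 = -6.3003%.

-6.30%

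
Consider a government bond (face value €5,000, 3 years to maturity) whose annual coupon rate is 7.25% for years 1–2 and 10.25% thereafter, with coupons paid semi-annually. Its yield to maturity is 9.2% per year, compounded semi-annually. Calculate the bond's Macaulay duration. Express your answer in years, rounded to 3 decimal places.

2.742 years

Periodic yield y = 0.046. Discount each cash flow and weight by its period:
  t   CF        PV=CF/(1+0.046)^t    t·PV
  1       181.25       173.2792       173.2792
  2       181.25       165.6589       331.3177
  3       181.25       158.3737       475.1210
  4       181.25       151.4089       605.6354
  5       256.25       204.6470     1,023.2352
  6     5,256.25     4,013.1547    24,078.9285
  Σ                  4,866.5223    26,687.5169
Price P = Σ PV = 4,866.5223.
Macaulay duration = Σ(t·PV) / P = 26,687.5169 / 4,866.5223 = 5.48390 half-year periods.
In years: 5.48390 / 2 = 2.74195 years.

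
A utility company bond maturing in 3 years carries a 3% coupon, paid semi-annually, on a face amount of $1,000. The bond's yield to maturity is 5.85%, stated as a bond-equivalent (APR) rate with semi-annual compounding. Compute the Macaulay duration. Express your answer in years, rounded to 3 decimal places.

2.886 years

Periodic yield y = 0.02925. Discount each cash flow and weight by its period:
  t   CF        PV=CF/(1+0.02925)^t    t·PV
  1        15.00        14.5737        14.5737
  2        15.00        14.1596        28.3191
  3        15.00        13.7572        41.2715
  4        15.00        13.3662        53.4648
  5        15.00        12.9863        64.9317
  6     1,015.00       853.7698     5,122.6188
  Σ                    922.6128     5,325.1796
Price P = Σ PV = 922.6128.
Macaulay duration = Σ(t·PV) / P = 5,325.1796 / 922.6128 = 5.77185 half-year periods.
In years: 5.77185 / 2 = 2.88592 years.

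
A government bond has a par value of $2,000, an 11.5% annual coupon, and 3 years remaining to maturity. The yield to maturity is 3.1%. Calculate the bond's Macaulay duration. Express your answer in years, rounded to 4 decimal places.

2.7322 years

Periodic yield y = 0.031. Discount each cash flow and weight by its year:
  t   CF        PV=CF/(1+0.031)^t    t·PV
  1       230.00       223.0844       223.0844
  2       230.00       216.3767       432.7534
  3     2,230.00     2,034.8334     6,104.5003
  Σ                  2,474.2945     6,760.3381
Price P = Σ PV = 2,474.2945.
Macaulay duration = Σ(t·PV) / P = 6,760.3381 / 2,474.2945 = 2.73223 years.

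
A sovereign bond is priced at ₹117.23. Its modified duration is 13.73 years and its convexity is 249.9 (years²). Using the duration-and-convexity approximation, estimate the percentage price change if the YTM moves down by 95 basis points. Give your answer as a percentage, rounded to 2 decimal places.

Duration effect: -D_mod·Δy = -13.73 × (-0.0095) = +0.130435
Convexity effect: ½·C·(Δy)² = 0.5 × 249.9 × (-0.0095)² = +0.0112767375
ΔP/P ≈ +0.130435 + 0.0112767375 = +0.1417117375
= +14.17117375%.

+14.17%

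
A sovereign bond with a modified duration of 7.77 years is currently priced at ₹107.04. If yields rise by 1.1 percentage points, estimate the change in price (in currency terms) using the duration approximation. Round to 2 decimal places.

Duration approximation: ΔP/P ≈ -D_mod · Δy = -7.77 × (+0.011) = -0.085470.
ΔP ≈ 107.04 × (-0.085470) = -9.1487088.

-₹9.15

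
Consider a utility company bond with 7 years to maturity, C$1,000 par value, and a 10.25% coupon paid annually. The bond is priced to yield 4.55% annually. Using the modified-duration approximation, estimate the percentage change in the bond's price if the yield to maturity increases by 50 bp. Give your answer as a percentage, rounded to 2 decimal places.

Periodic yield y = 0.0455. Modified duration first:
  t   CF        PV=CF/(1+0.0455)^t    t·PV
  1       102.50        98.0392        98.0392
  2       102.50        93.7726       187.5451
  3       102.50        89.6916       269.0748
  4       102.50        85.7882       343.1529
  5       102.50        82.0547       410.2737
  6       102.50        78.4837       470.9024
  7     1,102.50       807.4401     5,652.0810
  Σ                  1,335.2702     7,431.0692
P = 1,335.2702; D_Mac = 5.56522 yrs; D_mod = 5.56522/(1+0.0455) = 5.32302 yrs.
ΔP/P ≈ -D_mod · Δy = -5.32302 × (+0.005) = -0.026615 = -2.6615%.

-2.66%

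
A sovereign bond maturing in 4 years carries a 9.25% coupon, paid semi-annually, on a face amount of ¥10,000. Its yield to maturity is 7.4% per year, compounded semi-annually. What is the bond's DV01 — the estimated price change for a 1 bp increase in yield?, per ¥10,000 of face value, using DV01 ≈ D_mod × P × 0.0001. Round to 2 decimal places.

¥3.54

Periodic yield y = 0.037.
  t   CF        PV=CF/(1+0.037)^t    t·PV
  1       462.50       445.9981       445.9981
  2       462.50       430.0849       860.1699
  3       462.50       414.7396     1,244.2187
  4       462.50       399.9417     1,599.7669
  5       462.50       385.6719     1,928.3593
  6       462.50       371.9111     2,231.4669
  7       462.50       358.6414     2,510.4899
  8    10,462.50     7,823.5781    62,588.6244
  Σ                 10,630.5668    73,409.0941
P = 10,630.5668; D_Mac = 6.90547 half-year periods = 3.45274 yrs; D_mod = 3.32954 yrs.
DV01 ≈ 3.32954 × 10,630.5668 × 0.0001 = 3.539493.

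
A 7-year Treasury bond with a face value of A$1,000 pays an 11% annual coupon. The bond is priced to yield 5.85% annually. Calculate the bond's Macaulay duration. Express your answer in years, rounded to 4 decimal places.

5.4546 years

Periodic yield y = 0.0585. Discount each cash flow and weight by its year:
  t   CF        PV=CF/(1+0.0585)^t    t·PV
  1       110.00       103.9206       103.9206
  2       110.00        98.1773       196.3545
  3       110.00        92.7513       278.2540
  4       110.00        87.6252       350.5010
  5       110.00        82.7825       413.9123
  6       110.00        78.2073       469.2440
  7     1,110.00       745.5675     5,218.9722
  Σ                  1,289.0317     7,031.1587
Price P = Σ PV = 1,289.0317.
Macaulay duration = Σ(t·PV) / P = 7,031.1587 / 1,289.0317 = 5.45460 years.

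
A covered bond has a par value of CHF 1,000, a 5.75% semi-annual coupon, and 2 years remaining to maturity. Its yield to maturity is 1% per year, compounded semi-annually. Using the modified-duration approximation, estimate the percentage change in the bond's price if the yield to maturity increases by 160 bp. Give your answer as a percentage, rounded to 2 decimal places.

Periodic yield y = 0.005. Modified duration first:
  t   CF        PV=CF/(1+0.005)^t    t·PV
  1        28.75        28.6070        28.6070
  2        28.75        28.4646        56.9293
  3        28.75        28.3230        84.9691
  4     1,028.75     1,008.4296     4,033.7186
  Σ                  1,093.8243     4,204.2239
P = 1,093.8243; D_Mac = 3.84360 half-year periods = 1.92180 yrs; D_mod = 1.92180/(1+0.005) = 1.91224 yrs.
ΔP/P ≈ -D_mod · Δy = -1.91224 × (+0.016) = -0.030596 = -3.0596%.

-3.06%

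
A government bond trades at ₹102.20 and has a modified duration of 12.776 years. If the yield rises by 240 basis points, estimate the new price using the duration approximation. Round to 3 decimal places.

Duration approximation: ΔP/P ≈ -D_mod · Δy = -12.776 × (+0.024) = -0.306624.
New price ≈ 102.20 × (1 - 0.306624) = 70.8630272.

₹70.863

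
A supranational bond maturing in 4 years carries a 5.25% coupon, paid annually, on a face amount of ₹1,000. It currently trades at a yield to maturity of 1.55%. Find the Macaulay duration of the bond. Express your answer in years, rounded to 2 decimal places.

Periodic yield y = 0.0155. Discount each cash flow and weight by its year:
  t   CF        PV=CF/(1+0.0155)^t    t·PV
  1        52.50        51.6987        51.6987
  2        52.50        50.9096       101.8191
  3        52.50        50.1325       150.3976
  4     1,052.50       989.6973     3,958.7893
  Σ                  1,142.4381     4,262.7046
Price P = Σ PV = 1,142.4381.
Macaulay duration = Σ(t·PV) / P = 4,262.7046 / 1,142.4381 = 3.73123 years.

3.73 years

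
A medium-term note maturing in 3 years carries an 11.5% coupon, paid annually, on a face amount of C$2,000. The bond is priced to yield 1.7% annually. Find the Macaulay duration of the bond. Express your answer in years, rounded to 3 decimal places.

Periodic yield y = 0.017. Discount each cash flow and weight by its year:
  t   CF        PV=CF/(1+0.017)^t    t·PV
  1       230.00       226.1554       226.1554
  2       230.00       222.3750       444.7500
  3     2,230.00     2,120.0300     6,360.0900
  Σ                  2,568.5603     7,030.9953
Price P = Σ PV = 2,568.5603.
Macaulay duration = Σ(t·PV) / P = 7,030.9953 / 2,568.5603 = 2.73733 years.

2.737 years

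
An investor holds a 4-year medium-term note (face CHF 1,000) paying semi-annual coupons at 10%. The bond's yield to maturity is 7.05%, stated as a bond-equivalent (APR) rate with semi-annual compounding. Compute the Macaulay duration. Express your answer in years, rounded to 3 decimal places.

Periodic yield y = 0.03525. Discount each cash flow and weight by its period:
  t   CF        PV=CF/(1+0.03525)^t    t·PV
  1        50.00        48.2975        48.2975
  2        50.00        46.6530        93.3060
  3        50.00        45.0645       135.1934
  4        50.00        43.5300       174.1202
  5        50.00        42.0479       210.2393
  6        50.00        40.6161       243.6968
  7        50.00        39.2332       274.6321
  8     1,050.00       795.8430     6,366.7438
  Σ                  1,101.2851     7,546.2290
Price P = Σ PV = 1,101.2851.
Macaulay duration = Σ(t·PV) / P = 7,546.2290 / 1,101.2851 = 6.85220 half-year periods.
In years: 6.85220 / 2 = 3.42610 years.

3.426 years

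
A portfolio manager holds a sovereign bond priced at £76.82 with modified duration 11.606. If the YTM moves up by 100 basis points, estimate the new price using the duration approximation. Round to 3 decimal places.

Duration approximation: ΔP/P ≈ -D_mod · Δy = -11.606 × (+0.01) = -0.116060.
New price ≈ 76.82 × (1 - 0.116060) = 67.9042708.

£67.904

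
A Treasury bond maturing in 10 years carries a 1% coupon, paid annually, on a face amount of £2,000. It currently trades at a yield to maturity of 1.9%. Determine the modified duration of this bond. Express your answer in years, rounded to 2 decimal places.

9.36 years

Periodic yield y = 0.019. First find Macaulay duration:
  t   CF        PV=CF/(1+0.019)^t    t·PV
  1        20.00        19.6271        19.6271
  2        20.00        19.2611        38.5222
  3        20.00        18.9020        56.7060
  4        20.00        18.5495        74.1982
  5        20.00        18.2037        91.0184
  6        20.00        17.8643       107.1855
  7        20.00        17.5312       122.7181
  8        20.00        17.2043       137.6342
  9        20.00        16.8835       151.9515
  10    2,020.00     1,673.4376    16,734.3763
  Σ                  1,837.4642    17,533.9375
P = 1,837.4642; Macaulay duration = 17,533.9375 / 1,837.4642 = 9.54246 years.
Modified duration = D_Mac / (1 + y) = 9.54246 / 1.019 = 9.36454 years.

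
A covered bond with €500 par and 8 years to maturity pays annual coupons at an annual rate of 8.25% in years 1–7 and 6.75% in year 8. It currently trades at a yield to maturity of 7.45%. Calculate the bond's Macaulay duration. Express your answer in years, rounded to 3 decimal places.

6.193 years

Periodic yield y = 0.0745. Discount each cash flow and weight by its year:
  t   CF        PV=CF/(1+0.0745)^t    t·PV
  1        41.25        38.3899        38.3899
  2        41.25        35.7282        71.4564
  3        41.25        33.2510        99.7530
  4        41.25        30.9456       123.7822
  5        41.25        28.8000       143.9998
  6        41.25        26.8031       160.8188
  7        41.25        24.9447       174.6132
  8       533.75       300.3907     2,403.1259
  Σ                    519.2533     3,215.9392
Price P = Σ PV = 519.2533.
Macaulay duration = Σ(t·PV) / P = 3,215.9392 / 519.2533 = 6.19339 years.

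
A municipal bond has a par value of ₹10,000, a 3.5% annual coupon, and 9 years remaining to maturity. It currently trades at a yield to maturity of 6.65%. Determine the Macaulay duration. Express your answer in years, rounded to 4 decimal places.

Periodic yield y = 0.0665. Discount each cash flow and weight by its year:
  t   CF        PV=CF/(1+0.0665)^t    t·PV
  1       350.00       328.1763       328.1763
  2       350.00       307.7133       615.4267
  3       350.00       288.5263       865.5790
  4       350.00       270.5357     1,082.1429
  5       350.00       253.6669     1,268.3343
  6       350.00       237.8499     1,427.0991
  7       350.00       223.0191     1,561.1336
  8       350.00       209.1131     1,672.9045
  9    10,350.00     5,798.1923    52,183.7303
  Σ                  7,916.7928    61,004.5267
Price P = Σ PV = 7,916.7928.
Macaulay duration = Σ(t·PV) / P = 61,004.5267 / 7,916.7928 = 7.70571 years.

7.7057 years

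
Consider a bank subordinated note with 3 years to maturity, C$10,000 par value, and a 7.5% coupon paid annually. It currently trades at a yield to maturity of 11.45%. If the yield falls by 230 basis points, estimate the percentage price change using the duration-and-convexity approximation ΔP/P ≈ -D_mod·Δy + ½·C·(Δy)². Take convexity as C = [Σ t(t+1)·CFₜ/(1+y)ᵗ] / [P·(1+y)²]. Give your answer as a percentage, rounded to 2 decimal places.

+5.98%

With y = 0.1145:
  t   CF        PV=CF/(1+0.1145)^t    t·PV        t(t+1)·PV
  1       750.00       672.9475       672.9475       1,345.8950
  2       750.00       603.8111     1,207.6223       3,622.8668
  3    10,750.00     7,765.4789    23,296.4368      93,185.7472
  Σ                  9,042.2376    25,177.0066      98,154.5090
P = 9,042.2376; D_Mac = 2.78438 yrs; D_mod = 2.49832 yrs; C = 8.73925.
Duration effect: -2.49832 × (-0.023) = +0.057461
Convexity effect: 0.5 × 8.73925 × (-0.023)² = +0.0023115
ΔP/P ≈ +0.057461 + 0.0023115 = +0.059773 = +5.9773%.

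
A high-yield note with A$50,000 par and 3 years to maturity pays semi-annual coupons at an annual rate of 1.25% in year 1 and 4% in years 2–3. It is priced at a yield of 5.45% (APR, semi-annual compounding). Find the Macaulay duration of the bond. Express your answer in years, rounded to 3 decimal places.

2.913 years

Periodic yield y = 0.02725. Discount each cash flow and weight by its period:
  t   CF        PV=CF/(1+0.02725)^t    t·PV
  1       312.50       304.2103       304.2103
  2       312.50       296.1404       592.2809
  3     1,000.00       922.5110     2,767.5330
  4     1,000.00       898.0394     3,592.1577
  5     1,000.00       874.2170     4,371.0850
  6    51,000.00    43,402.3532   260,414.1190
  Σ                 46,697.4713   272,041.3858
Price P = Σ PV = 46,697.4713.
Macaulay duration = Σ(t·PV) / P = 272,041.3858 / 46,697.4713 = 5.82561 half-year periods.
In years: 5.82561 / 2 = 2.91281 years.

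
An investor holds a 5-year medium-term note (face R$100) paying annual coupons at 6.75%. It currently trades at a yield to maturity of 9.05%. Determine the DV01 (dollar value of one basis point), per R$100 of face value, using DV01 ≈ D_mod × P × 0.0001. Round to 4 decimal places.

R$0.0365

Periodic yield y = 0.0905.
  t   CF        PV=CF/(1+0.0905)^t    t·PV
  1         6.75         6.1898         6.1898
  2         6.75         5.6761        11.3523
  3         6.75         5.2051        15.6152
  4         6.75         4.7731        19.0924
  5       106.75        69.2213       346.1063
  Σ                     91.0654       398.3561
P = 91.0654; D_Mac = 4.37440 yrs; D_mod = 4.01137 yrs.
DV01 ≈ 4.01137 × 91.0654 × 0.0001 = 0.036530.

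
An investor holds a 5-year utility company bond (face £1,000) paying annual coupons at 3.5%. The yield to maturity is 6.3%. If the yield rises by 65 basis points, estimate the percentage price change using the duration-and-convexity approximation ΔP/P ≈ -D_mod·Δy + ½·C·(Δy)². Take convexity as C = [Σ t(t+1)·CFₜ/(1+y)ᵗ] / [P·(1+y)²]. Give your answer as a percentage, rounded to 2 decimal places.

-2.79%

With y = 0.063:
  t   CF        PV=CF/(1+0.063)^t    t·PV        t(t+1)·PV
  1        35.00        32.9257        32.9257          65.8514
  2        35.00        30.9743        61.9486         185.8458
  3        35.00        29.1386        87.4157         349.6629
  4        35.00        27.4116       109.6466         548.2328
  5     1,035.00       762.5600     3,812.8001      22,876.8003
  Σ                    883.0102     4,104.7366      24,026.3931
P = 883.0102; D_Mac = 4.64857 yrs; D_mod = 4.37307 yrs; C = 24.07999.
Duration effect: -4.37307 × (+0.0065) = -0.028425
Convexity effect: 0.5 × 24.07999 × (0.0065)² = +0.0005087
ΔP/P ≈ -0.028425 + 0.0005087 = -0.027916 = -2.7916%.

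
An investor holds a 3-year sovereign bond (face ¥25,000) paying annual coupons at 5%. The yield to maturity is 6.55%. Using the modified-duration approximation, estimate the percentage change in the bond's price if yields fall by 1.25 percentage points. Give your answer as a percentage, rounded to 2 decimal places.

Periodic yield y = 0.0655. Modified duration first:
  t   CF        PV=CF/(1+0.0655)^t    t·PV
  1     1,250.00     1,173.1581     1,173.1581
  2     1,250.00     1,101.0400     2,202.0800
  3    26,250.00    21,700.4603    65,101.3808
  Σ                 23,974.6584    68,476.6190
P = 23,974.6584; D_Mac = 2.85621 yrs; D_mod = 2.85621/(1+0.0655) = 2.68063 yrs.
ΔP/P ≈ -D_mod · Δy = -2.68063 × (-0.0125) = +0.033508 = +3.3508%.

+3.35%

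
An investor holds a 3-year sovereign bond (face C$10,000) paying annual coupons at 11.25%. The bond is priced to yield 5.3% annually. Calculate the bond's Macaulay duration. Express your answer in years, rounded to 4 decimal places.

2.7286 years

Periodic yield y = 0.053. Discount each cash flow and weight by its year:
  t   CF        PV=CF/(1+0.053)^t    t·PV
  1     1,125.00     1,068.3761     1,068.3761
  2     1,125.00     1,014.6022     2,029.2043
  3    11,125.00     9,528.2887    28,584.8660
  Σ                 11,611.2669    31,682.4464
Price P = Σ PV = 11,611.2669.
Macaulay duration = Σ(t·PV) / P = 31,682.4464 / 11,611.2669 = 2.72860 years.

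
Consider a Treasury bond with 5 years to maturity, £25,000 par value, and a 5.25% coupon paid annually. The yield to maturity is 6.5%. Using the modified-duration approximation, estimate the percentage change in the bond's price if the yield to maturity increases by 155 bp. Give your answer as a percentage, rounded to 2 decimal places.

Periodic yield y = 0.065. Modified duration first:
  t   CF        PV=CF/(1+0.065)^t    t·PV
  1     1,312.50     1,232.3944     1,232.3944
  2     1,312.50     1,157.1778     2,314.3556
  3     1,312.50     1,086.5519     3,259.6558
  4     1,312.50     1,020.2366     4,080.9462
  5    26,312.50    19,204.9895    96,024.9476
  Σ                 23,701.3502   106,912.2996
P = 23,701.3502; D_Mac = 4.51081 yrs; D_mod = 4.51081/(1+0.065) = 4.23550 yrs.
ΔP/P ≈ -D_mod · Δy = -4.23550 × (+0.0155) = -0.065650 = -6.5650%.

-6.57%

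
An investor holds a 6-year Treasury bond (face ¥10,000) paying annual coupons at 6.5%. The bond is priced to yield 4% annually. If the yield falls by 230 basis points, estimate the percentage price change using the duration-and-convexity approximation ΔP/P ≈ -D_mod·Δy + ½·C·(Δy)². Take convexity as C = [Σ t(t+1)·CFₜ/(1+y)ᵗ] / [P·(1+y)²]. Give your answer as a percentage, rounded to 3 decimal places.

With y = 0.04:
  t   CF        PV=CF/(1+0.04)^t    t·PV        t(t+1)·PV
  1       650.00       625.0000       625.0000       1,250.0000
  2       650.00       600.9615     1,201.9231       3,605.7692
  3       650.00       577.8476     1,733.5429       6,934.1716
  4       650.00       555.6227     2,222.4909      11,112.4545
  5       650.00       534.2526     2,671.2631      16,027.5786
  6    10,650.00     8,416.8497    50,501.0982     353,507.6874
  Σ                 11,310.5342    58,955.3182     392,437.6613
P = 11,310.5342; D_Mac = 5.21243 yrs; D_mod = 5.01195 yrs; C = 32.07900.
Duration effect: -5.01195 × (-0.023) = +0.115275
Convexity effect: 0.5 × 32.07900 × (-0.023)² = +0.0084849
ΔP/P ≈ +0.115275 + 0.0084849 = +0.123760 = +12.3760%.

+12.376%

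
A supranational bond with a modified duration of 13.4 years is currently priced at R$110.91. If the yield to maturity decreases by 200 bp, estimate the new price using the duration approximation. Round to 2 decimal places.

R$140.63

Duration approximation: ΔP/P ≈ -D_mod · Δy = -13.4 × (-0.02) = +0.268000.
New price ≈ 110.91 × (1 + 0.268000) = 140.63388.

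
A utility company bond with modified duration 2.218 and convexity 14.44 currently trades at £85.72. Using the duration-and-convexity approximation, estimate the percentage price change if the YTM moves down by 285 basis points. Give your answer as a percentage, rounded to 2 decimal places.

Duration effect: -D_mod·Δy = -2.218 × (-0.0285) = +0.063213
Convexity effect: ½·C·(Δy)² = 0.5 × 14.44 × (-0.0285)² = +0.005864445
ΔP/P ≈ +0.063213 + 0.005864445 = +0.069077445
= +6.9077445%.

+6.91%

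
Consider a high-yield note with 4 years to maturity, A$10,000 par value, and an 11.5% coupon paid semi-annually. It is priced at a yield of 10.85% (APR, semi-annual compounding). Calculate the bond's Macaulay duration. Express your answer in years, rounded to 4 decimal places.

3.3241 years

Periodic yield y = 0.05425. Discount each cash flow and weight by its period:
  t   CF        PV=CF/(1+0.05425)^t    t·PV
  1       575.00       545.4114       545.4114
  2       575.00       517.3454     1,034.6909
  3       575.00       490.7237     1,472.1710
  4       575.00       465.4718     1,861.8873
  5       575.00       441.5194     2,207.5970
  6       575.00       418.7995     2,512.7972
  7       575.00       397.2488     2,780.7415
  8    10,575.00     6,929.9723    55,439.7784
  Σ                 10,206.4924    67,855.0748
Price P = Σ PV = 10,206.4924.
Macaulay duration = Σ(t·PV) / P = 67,855.0748 / 10,206.4924 = 6.64823 half-year periods.
In years: 6.64823 / 2 = 3.32411 years.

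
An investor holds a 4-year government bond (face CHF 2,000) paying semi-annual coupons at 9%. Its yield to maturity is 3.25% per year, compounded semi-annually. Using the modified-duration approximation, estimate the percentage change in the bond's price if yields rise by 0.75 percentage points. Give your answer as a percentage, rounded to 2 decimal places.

-2.59%

Periodic yield y = 0.01625. Modified duration first:
  t   CF        PV=CF/(1+0.01625)^t    t·PV
  1        90.00        88.5609        88.5609
  2        90.00        87.1448       174.2896
  3        90.00        85.7513       257.2540
  4        90.00        84.3801       337.5206
  5        90.00        83.0309       415.1545
  6        90.00        81.7032       490.2193
  7        90.00        80.3968       562.7774
  8     2,090.00     1,837.1382    14,697.1052
  Σ                  2,428.1062    17,022.8814
P = 2,428.1062; D_Mac = 7.01076 half-year periods = 3.50538 yrs; D_mod = 3.50538/(1+0.01625) = 3.44933 yrs.
ΔP/P ≈ -D_mod · Δy = -3.44933 × (+0.0075) = -0.025870 = -2.5870%.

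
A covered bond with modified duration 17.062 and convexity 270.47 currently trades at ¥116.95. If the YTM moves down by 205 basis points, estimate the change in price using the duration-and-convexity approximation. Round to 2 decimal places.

Duration effect: -D_mod·Δy = -17.062 × (-0.0205) = +0.349771
Convexity effect: ½·C·(Δy)² = 0.5 × 270.47 × (-0.0205)² = +0.05683250875
ΔP/P ≈ +0.349771 + 0.05683250875 = +0.40660350875
ΔP ≈ 116.95 × (+0.40660350875) = +47.5522803483125.

+¥47.55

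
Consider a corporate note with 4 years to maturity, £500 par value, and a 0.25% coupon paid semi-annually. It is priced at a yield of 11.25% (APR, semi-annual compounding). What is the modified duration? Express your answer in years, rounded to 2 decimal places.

Periodic yield y = 0.05625. First find Macaulay duration:
  t   CF        PV=CF/(1+0.05625)^t    t·PV
  1        0.625         0.5917         0.5917
  2        0.625         0.5602         1.1204
  3        0.625         0.5304         1.5911
  4        0.625         0.5021         2.0085
  5        0.625         0.4754         2.3769
  6        0.625         0.4501         2.7004
  7        0.625         0.4261         2.9827
  8      500.625       323.1311     2,585.0488
  Σ                    326.6671     2,598.4206
P = 326.6671; Macaulay duration = 2,598.4206 / 326.6671 = 7.95434 half-year periods = 3.97717 years.
Modified duration = D_Mac / (1 + y) = 3.97717 / 1.05625 = 3.76537 years.

3.77 years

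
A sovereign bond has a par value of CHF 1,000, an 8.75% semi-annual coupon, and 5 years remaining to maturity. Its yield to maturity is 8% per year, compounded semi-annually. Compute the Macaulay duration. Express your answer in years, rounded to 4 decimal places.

4.1696 years

Periodic yield y = 0.04. Discount each cash flow and weight by its period:
  t   CF        PV=CF/(1+0.04)^t    t·PV
  1        43.75        42.0673        42.0673
  2        43.75        40.4493        80.8987
  3        43.75        38.8936       116.6808
  4        43.75        37.3977       149.5907
  5        43.75        35.9593       179.7966
  6        43.75        34.5763       207.4576
  7        43.75        33.2464       232.7248
  8        43.75        31.9677       255.7416
  9        43.75        30.7382       276.6435
  10    1,043.75       705.1201     7,051.2010
  Σ                  1,030.4159     8,592.8025
Price P = Σ PV = 1,030.4159.
Macaulay duration = Σ(t·PV) / P = 8,592.8025 / 1,030.4159 = 8.33916 half-year periods.
In years: 8.33916 / 2 = 4.16958 years.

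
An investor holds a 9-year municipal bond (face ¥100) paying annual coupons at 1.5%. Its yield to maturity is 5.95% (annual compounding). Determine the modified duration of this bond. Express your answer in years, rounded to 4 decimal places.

7.8873 years

Periodic yield y = 0.0595. First find Macaulay duration:
  t   CF        PV=CF/(1+0.0595)^t    t·PV
  1         1.50         1.4158         1.4158
  2         1.50         1.3363         2.6725
  3         1.50         1.2612         3.7836
  4         1.50         1.1904         4.7615
  5         1.50         1.1235         5.6177
  6         1.50         1.0604         6.3626
  7         1.50         1.0009         7.0062
  8         1.50         0.9447         7.5574
  9       101.50        60.3333       543.0001
  Σ                     69.6665       582.1775
P = 69.6665; Macaulay duration = 582.1775 / 69.6665 = 8.35663 years.
Modified duration = D_Mac / (1 + y) = 8.35663 / 1.0595 = 7.88734 years.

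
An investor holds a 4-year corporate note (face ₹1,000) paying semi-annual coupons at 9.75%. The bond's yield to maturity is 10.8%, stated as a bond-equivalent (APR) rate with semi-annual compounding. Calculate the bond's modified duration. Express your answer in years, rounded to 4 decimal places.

3.2206 years

Periodic yield y = 0.054. First find Macaulay duration:
  t   CF        PV=CF/(1+0.054)^t    t·PV
  1        48.75        46.2524        46.2524
  2        48.75        43.8827        87.7654
  3        48.75        41.6344       124.9033
  4        48.75        39.5014       158.0055
  5        48.75        37.4776       187.3879
  6        48.75        35.5575       213.3449
  7        48.75        33.7357       236.1502
  8     1,048.75       688.5684     5,508.5472
  Σ                    966.6101     6,562.3568
P = 966.6101; Macaulay duration = 6,562.3568 / 966.6101 = 6.78904 half-year periods = 3.39452 years.
Modified duration = D_Mac / (1 + y) = 3.39452 / 1.054 = 3.22061 years.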